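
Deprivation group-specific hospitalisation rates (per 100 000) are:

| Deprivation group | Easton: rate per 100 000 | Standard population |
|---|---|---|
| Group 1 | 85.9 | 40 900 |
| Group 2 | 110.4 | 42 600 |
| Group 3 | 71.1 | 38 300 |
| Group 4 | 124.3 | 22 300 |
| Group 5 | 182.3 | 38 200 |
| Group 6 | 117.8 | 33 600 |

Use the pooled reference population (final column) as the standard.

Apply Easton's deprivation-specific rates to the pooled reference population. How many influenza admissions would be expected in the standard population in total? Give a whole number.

246

Expected influenza admissions = Σ (standard pop × deprivation-specific rate ÷ 100 000)
= 40 900×85.9/100 000 + 42 600×110.4/100 000 + 38 300×71.1/100 000 + 22 300×124.3/100 000 + 38 200×182.3/100 000 + 33 600×117.8/100 000
= 35.13 + 47.03 + 27.23 + 27.72 + 69.64 + 39.58 = 246.33.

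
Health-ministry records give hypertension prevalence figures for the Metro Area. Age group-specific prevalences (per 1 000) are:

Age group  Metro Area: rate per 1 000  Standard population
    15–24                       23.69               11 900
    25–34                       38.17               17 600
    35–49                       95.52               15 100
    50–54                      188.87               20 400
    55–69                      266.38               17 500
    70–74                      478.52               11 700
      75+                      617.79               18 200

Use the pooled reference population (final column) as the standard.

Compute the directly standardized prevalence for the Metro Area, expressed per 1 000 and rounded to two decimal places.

Standard total = 112 400; weights = 0.1059, 0.1566, 0.1343, 0.1815, 0.1557, 0.1041, 0.1619.
Standardized rate: 0.1059×23.69 + 0.1566×38.17 + 0.1343×95.52 + 0.1815×188.87 + 0.1557×266.38 + 0.1041×478.52 + 0.1619×617.79 = 246.9138 per 1 000.

246.91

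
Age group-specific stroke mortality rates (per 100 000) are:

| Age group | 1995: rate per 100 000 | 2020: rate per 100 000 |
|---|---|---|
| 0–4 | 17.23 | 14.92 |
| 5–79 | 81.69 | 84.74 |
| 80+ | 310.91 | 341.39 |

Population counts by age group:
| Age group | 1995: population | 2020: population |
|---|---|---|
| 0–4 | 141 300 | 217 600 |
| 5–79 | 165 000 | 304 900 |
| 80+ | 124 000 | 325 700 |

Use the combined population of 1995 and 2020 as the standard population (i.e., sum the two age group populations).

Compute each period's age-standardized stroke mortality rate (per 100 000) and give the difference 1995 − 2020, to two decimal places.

-11.19

Combined standard total = 1 278 500; weights = 0.2807, 0.3675, 0.3517.
1995: 0.2807×17.23 + 0.3675×81.69 + 0.3517×310.91 = 144.2207 per 100 000.
2020: 0.2807×14.92 + 0.3675×84.74 + 0.3517×341.39 = 155.4143 per 100 000.
Difference = 144.2207 − 155.4143 = -11.1936.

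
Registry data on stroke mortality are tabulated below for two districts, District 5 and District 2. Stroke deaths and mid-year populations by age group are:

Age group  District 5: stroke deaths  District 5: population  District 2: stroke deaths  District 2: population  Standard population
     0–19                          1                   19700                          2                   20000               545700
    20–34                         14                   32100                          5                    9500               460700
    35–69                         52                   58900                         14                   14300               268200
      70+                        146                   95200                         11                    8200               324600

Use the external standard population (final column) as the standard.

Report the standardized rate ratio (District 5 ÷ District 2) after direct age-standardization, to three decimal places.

Age-specific rates per 100000 for District 5: 5.08, 43.61, 88.29, 153.36.
For District 2: 10.00, 52.63, 97.90, 134.15.
Standard total = 1599200; weights = 0.3412, 0.2881, 0.1677, 0.2030.
District 5: 0.3412×5.08 + 0.2881×43.61 + 0.1677×88.29 + 0.2030×153.36 = 60.2314 per 100000.
District 2: 0.3412×10.00 + 0.2881×52.63 + 0.1677×97.90 + 0.2030×134.15 = 62.2221 per 100000.
Ratio = 60.2314 ÷ 62.2221 = 0.96801.

0.968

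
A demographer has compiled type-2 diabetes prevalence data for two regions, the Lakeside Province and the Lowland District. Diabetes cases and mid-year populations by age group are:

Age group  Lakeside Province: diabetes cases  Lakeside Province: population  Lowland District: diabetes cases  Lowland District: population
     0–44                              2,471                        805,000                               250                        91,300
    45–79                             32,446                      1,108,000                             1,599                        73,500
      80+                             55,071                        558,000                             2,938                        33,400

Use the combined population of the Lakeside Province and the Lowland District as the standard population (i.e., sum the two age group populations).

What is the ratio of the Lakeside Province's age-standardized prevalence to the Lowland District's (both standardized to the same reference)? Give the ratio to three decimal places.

1.194

Age-specific rates per 1,000 for the Lakeside Province: 3.070, 29.283, 98.694.
For the Lowland District: 2.738, 21.755, 87.964.
Combined standard total = 2,669,200; weights = 0.3358, 0.4426, 0.2216.
The Lakeside Province: 0.3358×3.070 + 0.4426×29.283 + 0.2216×98.694 = 35.8598 per 1,000.
The Lowland District: 0.3358×2.738 + 0.4426×21.755 + 0.2216×87.964 = 30.0389 per 1,000.
Ratio = 35.8598 ÷ 30.0389 = 1.19378.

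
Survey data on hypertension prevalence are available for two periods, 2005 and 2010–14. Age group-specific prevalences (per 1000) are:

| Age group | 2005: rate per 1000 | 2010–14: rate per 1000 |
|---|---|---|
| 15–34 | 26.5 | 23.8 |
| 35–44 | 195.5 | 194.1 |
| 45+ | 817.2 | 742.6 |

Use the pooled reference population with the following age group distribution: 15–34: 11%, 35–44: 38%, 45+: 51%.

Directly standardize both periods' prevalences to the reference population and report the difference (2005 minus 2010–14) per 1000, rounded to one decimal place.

Standard weights: 0.11, 0.38, 0.51.
2005: 0.1100×26.5 + 0.3800×195.5 + 0.5100×817.2 = 493.9770 per 1000.
2010–14: 0.1100×23.8 + 0.3800×194.1 + 0.5100×742.6 = 455.1020 per 1000.
Difference = 493.9770 − 455.1020 = 38.8750.

38.9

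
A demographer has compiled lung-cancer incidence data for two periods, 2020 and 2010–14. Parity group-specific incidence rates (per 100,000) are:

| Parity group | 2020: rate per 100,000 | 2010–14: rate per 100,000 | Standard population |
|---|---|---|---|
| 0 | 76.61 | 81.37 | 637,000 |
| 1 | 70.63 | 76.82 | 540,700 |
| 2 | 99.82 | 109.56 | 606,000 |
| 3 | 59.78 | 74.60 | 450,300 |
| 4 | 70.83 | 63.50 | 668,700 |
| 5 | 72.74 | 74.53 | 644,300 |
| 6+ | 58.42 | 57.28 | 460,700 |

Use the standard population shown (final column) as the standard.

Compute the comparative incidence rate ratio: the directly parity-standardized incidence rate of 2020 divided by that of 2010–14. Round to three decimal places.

0.953

Standard total = 4,007,700; weights = 0.1589, 0.1349, 0.1512, 0.1124, 0.1669, 0.1608, 0.1150.
2020: 0.1589×76.61 + 0.1349×70.63 + 0.1512×99.82 + 0.1124×59.78 + 0.1669×70.83 + 0.1608×72.74 + 0.1150×58.42 = 73.7442 per 100,000.
2010–14: 0.1589×81.37 + 0.1349×76.82 + 0.1512×109.56 + 0.1124×74.60 + 0.1669×63.50 + 0.1608×74.53 + 0.1150×57.28 = 77.4075 per 100,000.
Ratio = 73.7442 ÷ 77.4075 = 0.95267.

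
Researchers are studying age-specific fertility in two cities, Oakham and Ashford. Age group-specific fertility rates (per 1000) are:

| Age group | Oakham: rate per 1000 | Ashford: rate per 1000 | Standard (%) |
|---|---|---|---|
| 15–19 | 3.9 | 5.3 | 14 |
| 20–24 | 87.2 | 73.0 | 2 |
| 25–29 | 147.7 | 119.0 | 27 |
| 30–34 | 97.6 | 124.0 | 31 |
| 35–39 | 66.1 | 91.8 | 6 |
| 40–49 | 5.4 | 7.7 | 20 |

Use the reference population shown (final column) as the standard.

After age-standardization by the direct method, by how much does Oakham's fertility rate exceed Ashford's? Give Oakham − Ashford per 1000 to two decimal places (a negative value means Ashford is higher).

-2.35

Standard weights: 0.14, 0.02, 0.27, 0.31, 0.06, 0.20.
Oakham: 0.1400×3.9 + 0.0200×87.2 + 0.2700×147.7 + 0.3100×97.6 + 0.0600×66.1 + 0.2000×5.4 = 77.4710 per 1000.
Ashford: 0.1400×5.3 + 0.0200×73.0 + 0.2700×119.0 + 0.3100×124.0 + 0.0600×91.8 + 0.2000×7.7 = 79.8200 per 1000.
Difference = 77.4710 − 79.8200 = -2.3490.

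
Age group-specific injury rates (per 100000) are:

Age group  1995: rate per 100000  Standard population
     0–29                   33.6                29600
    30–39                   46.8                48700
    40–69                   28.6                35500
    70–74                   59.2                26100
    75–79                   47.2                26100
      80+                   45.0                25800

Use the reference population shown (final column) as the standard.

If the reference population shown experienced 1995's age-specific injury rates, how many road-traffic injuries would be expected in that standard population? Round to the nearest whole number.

82

Expected road-traffic injuries = Σ (standard pop × age-specific rate ÷ 100000)
= 29600×33.6/100000 + 48700×46.8/100000 + 35500×28.6/100000 + 26100×59.2/100000 + 26100×47.2/100000 + 25800×45.0/100000
= 9.95 + 22.79 + 10.15 + 15.45 + 12.32 + 11.61 = 82.27.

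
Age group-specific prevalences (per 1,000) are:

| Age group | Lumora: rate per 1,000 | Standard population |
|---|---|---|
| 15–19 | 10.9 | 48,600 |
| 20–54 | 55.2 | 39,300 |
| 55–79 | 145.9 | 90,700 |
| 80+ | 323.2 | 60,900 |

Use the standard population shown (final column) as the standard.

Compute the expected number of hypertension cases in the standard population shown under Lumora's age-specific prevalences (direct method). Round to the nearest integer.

35615

Expected hypertension cases = Σ (standard pop × age-specific rate ÷ 1,000)
= 48,600×10.9/1,000 + 39,300×55.2/1,000 + 90,700×145.9/1,000 + 60,900×323.2/1,000
= 529.74 + 2169.36 + 13233.13 + 19682.88 = 35615.11.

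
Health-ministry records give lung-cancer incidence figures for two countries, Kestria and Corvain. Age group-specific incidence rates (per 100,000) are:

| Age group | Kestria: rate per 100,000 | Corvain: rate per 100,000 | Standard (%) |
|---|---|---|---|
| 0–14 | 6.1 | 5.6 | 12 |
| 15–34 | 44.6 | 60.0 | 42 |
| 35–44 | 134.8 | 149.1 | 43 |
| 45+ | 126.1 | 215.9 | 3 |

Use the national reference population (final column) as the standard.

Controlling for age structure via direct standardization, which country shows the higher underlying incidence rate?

Standard weights: 0.12, 0.42, 0.43, 0.03.
Kestria: 0.1200×6.1 + 0.4200×44.6 + 0.4300×134.8 + 0.0300×126.1 = 81.2110 per 100,000.
Corvain: 0.1200×5.6 + 0.4200×60.0 + 0.4300×149.1 + 0.0300×215.9 = 96.4620 per 100,000.

Corvain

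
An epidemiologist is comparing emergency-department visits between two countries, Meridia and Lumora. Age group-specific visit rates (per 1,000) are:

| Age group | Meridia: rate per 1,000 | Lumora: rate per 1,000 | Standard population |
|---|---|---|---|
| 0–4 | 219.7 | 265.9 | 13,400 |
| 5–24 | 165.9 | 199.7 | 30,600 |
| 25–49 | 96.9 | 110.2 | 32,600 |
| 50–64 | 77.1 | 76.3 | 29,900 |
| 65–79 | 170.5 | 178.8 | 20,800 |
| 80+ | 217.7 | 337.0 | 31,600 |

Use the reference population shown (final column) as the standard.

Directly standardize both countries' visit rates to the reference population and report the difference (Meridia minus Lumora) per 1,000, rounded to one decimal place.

Standard total = 158,900; weights = 0.0843, 0.1926, 0.2052, 0.1882, 0.1309, 0.1989.
Meridia: 0.0843×219.7 + 0.1926×165.9 + 0.2052×96.9 + 0.1882×77.1 + 0.1309×170.5 + 0.1989×217.7 = 150.4750 per 1,000.
Lumora: 0.0843×265.9 + 0.1926×199.7 + 0.2052×110.2 + 0.1882×76.3 + 0.1309×178.8 + 0.1989×337.0 = 188.2694 per 1,000.
Difference = 150.4750 − 188.2694 = -37.7945.

-37.8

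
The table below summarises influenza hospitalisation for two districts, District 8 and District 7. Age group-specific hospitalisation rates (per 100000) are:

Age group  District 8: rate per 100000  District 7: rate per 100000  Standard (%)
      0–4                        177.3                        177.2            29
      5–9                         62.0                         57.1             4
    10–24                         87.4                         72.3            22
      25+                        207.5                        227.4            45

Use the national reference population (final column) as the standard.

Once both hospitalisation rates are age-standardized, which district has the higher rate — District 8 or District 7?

District 7

Standard weights: 0.29, 0.04, 0.22, 0.45.
District 8: 0.2900×177.3 + 0.0400×62.0 + 0.2200×87.4 + 0.4500×207.5 = 166.5000 per 100000.
District 7: 0.2900×177.2 + 0.0400×57.1 + 0.2200×72.3 + 0.4500×227.4 = 171.9080 per 100000.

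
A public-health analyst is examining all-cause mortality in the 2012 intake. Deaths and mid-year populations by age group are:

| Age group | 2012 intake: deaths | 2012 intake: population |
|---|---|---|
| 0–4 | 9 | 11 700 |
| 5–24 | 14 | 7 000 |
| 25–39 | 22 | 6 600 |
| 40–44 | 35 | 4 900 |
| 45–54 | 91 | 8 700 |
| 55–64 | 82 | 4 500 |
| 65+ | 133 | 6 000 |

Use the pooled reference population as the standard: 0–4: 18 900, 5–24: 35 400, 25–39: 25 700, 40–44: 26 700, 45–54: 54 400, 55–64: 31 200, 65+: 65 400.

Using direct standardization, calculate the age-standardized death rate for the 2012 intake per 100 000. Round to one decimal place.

1144.3

Age-specific rates per 100 000 for the 2012 intake: 76.92, 200.00, 333.33, 714.29, 1045.98, 1822.22, 2216.67.
Standard total = 257 700; weights = 0.0733, 0.1374, 0.0997, 0.1036, 0.2111, 0.1211, 0.2538.
Standardized rate: 0.0733×76.92 + 0.1374×200.00 + 0.0997×333.33 + 0.1036×714.29 + 0.2111×1045.98 + 0.1211×1822.22 + 0.2538×2216.67 = 1144.3400 per 100 000.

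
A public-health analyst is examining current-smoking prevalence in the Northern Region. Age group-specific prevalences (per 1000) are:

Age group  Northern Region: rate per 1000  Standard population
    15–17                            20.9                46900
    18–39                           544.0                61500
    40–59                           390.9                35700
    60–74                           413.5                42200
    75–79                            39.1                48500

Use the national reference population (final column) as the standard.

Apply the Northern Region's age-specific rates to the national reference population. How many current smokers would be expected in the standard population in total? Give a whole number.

Expected current smokers = Σ (standard pop × age-specific rate ÷ 1000)
= 46900×20.9/1000 + 61500×544.0/1000 + 35700×390.9/1000 + 42200×413.5/1000 + 48500×39.1/1000
= 980.21 + 33456.00 + 13955.13 + 17449.70 + 1896.35 = 67737.39.

67737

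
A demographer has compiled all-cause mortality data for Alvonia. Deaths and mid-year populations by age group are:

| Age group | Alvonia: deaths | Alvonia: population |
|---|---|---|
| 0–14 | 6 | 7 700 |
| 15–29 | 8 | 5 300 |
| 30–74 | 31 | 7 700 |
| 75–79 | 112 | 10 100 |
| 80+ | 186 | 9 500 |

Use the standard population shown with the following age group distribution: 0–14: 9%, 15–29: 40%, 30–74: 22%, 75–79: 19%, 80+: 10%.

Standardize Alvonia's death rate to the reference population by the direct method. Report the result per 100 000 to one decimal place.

Age-specific rates per 100 000 for Alvonia: 77.92, 150.94, 402.60, 1108.91, 1957.89.
Standard weights: 0.09, 0.40, 0.22, 0.19, 0.10.
Standardized rate: 0.0900×77.92 + 0.4000×150.94 + 0.2200×402.60 + 0.1900×1108.91 + 0.1000×1957.89 = 562.4443 per 100 000.

562.4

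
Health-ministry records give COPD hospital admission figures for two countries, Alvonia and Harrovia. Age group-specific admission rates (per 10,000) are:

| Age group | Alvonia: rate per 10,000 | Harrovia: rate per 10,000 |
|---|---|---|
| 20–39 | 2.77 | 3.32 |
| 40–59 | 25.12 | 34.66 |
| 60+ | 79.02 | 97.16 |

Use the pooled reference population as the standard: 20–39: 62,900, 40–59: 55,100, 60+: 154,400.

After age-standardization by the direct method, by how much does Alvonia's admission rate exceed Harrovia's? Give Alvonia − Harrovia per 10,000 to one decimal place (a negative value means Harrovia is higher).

-12.3

Standard total = 272,400; weights = 0.2309, 0.2023, 0.5668.
Alvonia: 0.2309×2.77 + 0.2023×25.12 + 0.5668×79.02 = 50.5104 per 10,000.
Harrovia: 0.2309×3.32 + 0.2023×34.66 + 0.5668×97.16 = 62.8491 per 10,000.
Difference = 50.5104 − 62.8491 = -12.3387.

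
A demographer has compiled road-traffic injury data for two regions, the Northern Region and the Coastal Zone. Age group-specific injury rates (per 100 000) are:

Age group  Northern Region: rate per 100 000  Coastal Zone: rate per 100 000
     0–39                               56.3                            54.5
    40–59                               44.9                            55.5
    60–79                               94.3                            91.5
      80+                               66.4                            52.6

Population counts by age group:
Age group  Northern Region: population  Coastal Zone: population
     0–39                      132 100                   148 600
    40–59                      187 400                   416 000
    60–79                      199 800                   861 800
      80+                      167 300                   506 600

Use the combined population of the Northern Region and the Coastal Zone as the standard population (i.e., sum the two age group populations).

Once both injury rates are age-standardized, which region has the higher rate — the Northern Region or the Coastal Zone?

Combined standard total = 2 619 600; weights = 0.1072, 0.2303, 0.4053, 0.2573.
The Northern Region: 0.1072×56.3 + 0.2303×44.9 + 0.4053×94.3 + 0.2573×66.4 = 71.6720 per 100 000.
The Coastal Zone: 0.1072×54.5 + 0.2303×55.5 + 0.4053×91.5 + 0.2573×52.6 = 69.2359 per 100 000.
The crude rates (66.71 vs 70.71) would put the Coastal Zone higher, but that reflects its age composition; once standardized to a common age structure, the Northern Region has the higher underlying rate.

Northern Region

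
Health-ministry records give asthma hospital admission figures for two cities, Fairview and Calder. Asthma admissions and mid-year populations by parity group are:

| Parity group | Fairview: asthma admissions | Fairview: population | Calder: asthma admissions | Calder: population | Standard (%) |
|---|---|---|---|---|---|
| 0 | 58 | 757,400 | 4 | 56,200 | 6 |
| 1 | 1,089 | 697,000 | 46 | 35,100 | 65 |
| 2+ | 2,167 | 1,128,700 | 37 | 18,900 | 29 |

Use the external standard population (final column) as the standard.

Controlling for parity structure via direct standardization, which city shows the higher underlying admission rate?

Fairview

Parity-specific rates per 10,000 for Fairview: 0.77, 15.62, 19.20.
For Calder: 0.71, 13.11, 19.58.
Standard weights: 0.06, 0.65, 0.29.
Fairview: 0.0600×0.77 + 0.6500×15.62 + 0.2900×19.20 = 15.7693 per 10,000.
Calder: 0.0600×0.71 + 0.6500×13.11 + 0.2900×19.58 = 14.2385 per 10,000.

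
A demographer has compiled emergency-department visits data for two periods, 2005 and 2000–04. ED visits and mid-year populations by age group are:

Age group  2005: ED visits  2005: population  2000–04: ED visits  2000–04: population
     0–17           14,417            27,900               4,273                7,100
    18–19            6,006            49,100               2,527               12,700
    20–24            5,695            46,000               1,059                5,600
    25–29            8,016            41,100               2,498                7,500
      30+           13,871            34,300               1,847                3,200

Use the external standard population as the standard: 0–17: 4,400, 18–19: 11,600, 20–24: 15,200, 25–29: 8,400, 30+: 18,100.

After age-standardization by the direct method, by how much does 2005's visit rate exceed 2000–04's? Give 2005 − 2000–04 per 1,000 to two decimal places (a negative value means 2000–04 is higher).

Age-specific rates per 1,000 for 2005: 516.738, 122.322, 123.804, 195.036, 404.402.
For 2000–04: 601.831, 198.976, 189.107, 333.067, 577.188.
Standard total = 57,700; weights = 0.0763, 0.2010, 0.2634, 0.1456, 0.3137.
2005: 0.0763×516.738 + 0.2010×122.322 + 0.2634×123.804 + 0.1456×195.036 + 0.3137×404.402 = 251.8613 per 1,000.
2000–04: 0.0763×601.831 + 0.2010×198.976 + 0.2634×189.107 + 0.1456×333.067 + 0.3137×577.188 = 365.2594 per 1,000.
Difference = 251.8613 − 365.2594 = -113.3981.

-113.40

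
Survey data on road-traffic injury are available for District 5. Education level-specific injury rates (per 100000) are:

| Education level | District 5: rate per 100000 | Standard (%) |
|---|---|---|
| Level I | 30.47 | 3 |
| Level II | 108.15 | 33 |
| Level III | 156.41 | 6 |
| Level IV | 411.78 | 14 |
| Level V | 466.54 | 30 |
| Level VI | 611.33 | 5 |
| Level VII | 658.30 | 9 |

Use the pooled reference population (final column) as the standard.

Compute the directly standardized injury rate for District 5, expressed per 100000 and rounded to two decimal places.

Standard weights: 0.03, 0.33, 0.06, 0.14, 0.30, 0.05, 0.09.
Standardized rate: 0.0300×30.47 + 0.3300×108.15 + 0.0600×156.41 + 0.1400×411.78 + 0.3000×466.54 + 0.0500×611.33 + 0.0900×658.30 = 333.4129 per 100000.

333.41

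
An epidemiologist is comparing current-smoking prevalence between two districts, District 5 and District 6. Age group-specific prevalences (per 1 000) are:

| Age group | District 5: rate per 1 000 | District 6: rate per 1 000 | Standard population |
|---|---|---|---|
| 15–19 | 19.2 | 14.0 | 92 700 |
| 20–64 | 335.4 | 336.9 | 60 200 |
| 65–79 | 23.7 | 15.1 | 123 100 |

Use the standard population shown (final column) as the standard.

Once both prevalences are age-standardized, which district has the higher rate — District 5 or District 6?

District 5

Standard total = 276 000; weights = 0.3359, 0.2181, 0.4460.
District 5: 0.3359×19.2 + 0.2181×335.4 + 0.4460×23.7 = 90.1753 per 1 000.
District 6: 0.3359×14.0 + 0.2181×336.9 + 0.4460×15.1 = 84.9203 per 1 000.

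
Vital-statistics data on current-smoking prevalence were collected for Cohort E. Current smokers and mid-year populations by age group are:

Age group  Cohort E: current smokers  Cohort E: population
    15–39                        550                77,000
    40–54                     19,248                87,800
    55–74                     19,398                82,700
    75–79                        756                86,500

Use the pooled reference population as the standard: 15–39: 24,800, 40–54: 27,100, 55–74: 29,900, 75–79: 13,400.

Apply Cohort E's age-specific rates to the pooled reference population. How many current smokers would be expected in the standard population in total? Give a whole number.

Age-specific rates per 1,000 for Cohort E: 7.143, 219.226, 234.559, 8.740.
Expected current smokers = Σ (standard pop × age-specific rate ÷ 1,000)
= 24,800×7.143/1,000 + 27,100×219.226/1,000 + 29,900×234.559/1,000 + 13,400×8.740/1,000
= 177.14 + 5941.01 + 7013.30 + 117.11 = 13248.57.

13249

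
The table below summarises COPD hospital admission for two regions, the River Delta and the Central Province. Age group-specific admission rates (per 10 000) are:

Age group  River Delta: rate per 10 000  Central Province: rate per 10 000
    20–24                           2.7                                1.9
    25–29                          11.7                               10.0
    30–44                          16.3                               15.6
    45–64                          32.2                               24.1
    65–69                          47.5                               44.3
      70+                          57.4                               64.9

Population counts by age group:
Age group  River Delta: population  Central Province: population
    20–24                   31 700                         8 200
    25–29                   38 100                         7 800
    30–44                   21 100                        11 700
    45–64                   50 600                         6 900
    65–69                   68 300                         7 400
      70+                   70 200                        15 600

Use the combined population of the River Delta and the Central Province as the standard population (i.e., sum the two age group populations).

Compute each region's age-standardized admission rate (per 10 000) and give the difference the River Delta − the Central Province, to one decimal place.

Combined standard total = 337 600; weights = 0.1182, 0.1360, 0.0972, 0.1703, 0.2242, 0.2541.
The River Delta: 0.1182×2.7 + 0.1360×11.7 + 0.0972×16.3 + 0.1703×32.2 + 0.2242×47.5 + 0.2541×57.4 = 34.2167 per 10 000.
The Central Province: 0.1182×1.9 + 0.1360×10.0 + 0.0972×15.6 + 0.1703×24.1 + 0.2242×44.3 + 0.2541×64.9 = 33.6320 per 10 000.
Difference = 34.2167 − 33.6320 = 0.5847.

0.6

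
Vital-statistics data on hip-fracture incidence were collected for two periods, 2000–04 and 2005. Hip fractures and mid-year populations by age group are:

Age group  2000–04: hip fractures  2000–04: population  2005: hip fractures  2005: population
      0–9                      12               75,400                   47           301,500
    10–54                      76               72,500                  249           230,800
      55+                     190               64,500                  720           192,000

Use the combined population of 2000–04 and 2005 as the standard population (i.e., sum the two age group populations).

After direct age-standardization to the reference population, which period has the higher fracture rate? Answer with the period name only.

2005

Age-specific rates per 100,000 for 2000–04: 15.92, 104.83, 294.57.
For 2005: 15.59, 107.89, 375.00.
Combined standard total = 936,700; weights = 0.4024, 0.3238, 0.2738.
2000–04: 0.4024×15.92 + 0.3238×104.83 + 0.2738×294.57 = 121.0107 per 100,000.
2005: 0.4024×15.59 + 0.3238×107.89 + 0.2738×375.00 = 143.8930 per 100,000.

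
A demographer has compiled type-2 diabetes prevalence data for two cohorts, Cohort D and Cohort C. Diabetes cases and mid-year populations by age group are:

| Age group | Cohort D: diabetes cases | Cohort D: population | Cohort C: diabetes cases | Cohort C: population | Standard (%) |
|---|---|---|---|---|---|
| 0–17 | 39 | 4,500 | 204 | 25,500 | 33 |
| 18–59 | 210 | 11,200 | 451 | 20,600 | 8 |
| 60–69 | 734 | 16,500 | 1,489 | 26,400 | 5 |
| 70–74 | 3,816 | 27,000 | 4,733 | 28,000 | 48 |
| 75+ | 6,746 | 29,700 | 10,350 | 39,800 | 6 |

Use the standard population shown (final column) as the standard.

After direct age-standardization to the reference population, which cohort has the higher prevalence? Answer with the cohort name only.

Cohort C

Age-specific rates per 1,000 for Cohort D: 8.667, 18.750, 44.485, 141.333, 227.138.
For Cohort C: 8.000, 21.893, 56.402, 169.036, 260.050.
Standard weights: 0.33, 0.08, 0.05, 0.48, 0.06.
Cohort D: 0.3300×8.667 + 0.0800×18.750 + 0.0500×44.485 + 0.4800×141.333 + 0.0600×227.138 = 88.0525 per 1,000.
Cohort C: 0.3300×8.000 + 0.0800×21.893 + 0.0500×56.402 + 0.4800×169.036 + 0.0600×260.050 = 103.9517 per 1,000.
The crude rates (129.87 vs 122.79) would put Cohort D higher, but that reflects its age composition; once standardized to a common age structure, Cohort C has the higher underlying rate.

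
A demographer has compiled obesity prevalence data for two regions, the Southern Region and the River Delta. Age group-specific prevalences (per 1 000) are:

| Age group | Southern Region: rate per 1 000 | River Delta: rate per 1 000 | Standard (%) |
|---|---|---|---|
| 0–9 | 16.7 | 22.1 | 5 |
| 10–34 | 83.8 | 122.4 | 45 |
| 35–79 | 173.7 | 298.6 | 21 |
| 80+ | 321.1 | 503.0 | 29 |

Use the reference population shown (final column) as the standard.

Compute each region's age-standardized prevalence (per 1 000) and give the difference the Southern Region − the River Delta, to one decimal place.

Standard weights: 0.05, 0.45, 0.21, 0.29.
The Southern Region: 0.0500×16.7 + 0.4500×83.8 + 0.2100×173.7 + 0.2900×321.1 = 168.1410 per 1 000.
The River Delta: 0.0500×22.1 + 0.4500×122.4 + 0.2100×298.6 + 0.2900×503.0 = 264.7610 per 1 000.
Difference = 168.1410 − 264.7610 = -96.6200.

-96.6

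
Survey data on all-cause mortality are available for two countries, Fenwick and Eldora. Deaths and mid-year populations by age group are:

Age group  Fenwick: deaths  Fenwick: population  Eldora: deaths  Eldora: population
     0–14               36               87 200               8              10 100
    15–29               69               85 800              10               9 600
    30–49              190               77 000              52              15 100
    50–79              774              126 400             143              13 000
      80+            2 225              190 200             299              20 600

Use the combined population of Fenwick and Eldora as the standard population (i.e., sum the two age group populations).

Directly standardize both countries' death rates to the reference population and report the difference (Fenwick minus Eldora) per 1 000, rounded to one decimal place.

Age-specific rates per 1 000 for Fenwick: 0.413, 0.804, 2.468, 6.123, 11.698.
For Eldora: 0.792, 1.042, 3.444, 11.000, 14.515.
Combined standard total = 635 000; weights = 0.1532, 0.1502, 0.1450, 0.2195, 0.3320.
Fenwick: 0.1532×0.413 + 0.1502×0.804 + 0.1450×2.468 + 0.2195×6.123 + 0.3320×11.698 = 5.7697 per 1 000.
Eldora: 0.1532×0.792 + 0.1502×1.042 + 0.1450×3.444 + 0.2195×11.000 + 0.3320×14.515 = 8.0105 per 1 000.
Difference = 5.7697 − 8.0105 = -2.2409.

-2.2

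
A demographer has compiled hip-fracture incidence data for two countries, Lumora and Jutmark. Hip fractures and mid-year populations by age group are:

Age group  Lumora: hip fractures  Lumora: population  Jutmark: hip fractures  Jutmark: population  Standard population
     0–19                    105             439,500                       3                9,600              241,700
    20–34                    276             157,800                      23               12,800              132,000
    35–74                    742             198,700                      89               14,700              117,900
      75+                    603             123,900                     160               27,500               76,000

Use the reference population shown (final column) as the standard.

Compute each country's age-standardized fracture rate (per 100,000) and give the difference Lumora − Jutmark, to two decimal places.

-65.18

Age-specific rates per 100,000 for Lumora: 23.89, 174.90, 373.43, 486.68.
For Jutmark: 31.25, 179.69, 605.44, 581.82.
Standard total = 567,600; weights = 0.4258, 0.2326, 0.2077, 0.1339.
Lumora: 0.4258×23.89 + 0.2326×174.90 + 0.2077×373.43 + 0.1339×486.68 = 193.5814 per 100,000.
Jutmark: 0.4258×31.25 + 0.2326×179.69 + 0.2077×605.44 + 0.1339×581.82 = 258.7591 per 100,000.
Difference = 193.5814 − 258.7591 = -65.1777.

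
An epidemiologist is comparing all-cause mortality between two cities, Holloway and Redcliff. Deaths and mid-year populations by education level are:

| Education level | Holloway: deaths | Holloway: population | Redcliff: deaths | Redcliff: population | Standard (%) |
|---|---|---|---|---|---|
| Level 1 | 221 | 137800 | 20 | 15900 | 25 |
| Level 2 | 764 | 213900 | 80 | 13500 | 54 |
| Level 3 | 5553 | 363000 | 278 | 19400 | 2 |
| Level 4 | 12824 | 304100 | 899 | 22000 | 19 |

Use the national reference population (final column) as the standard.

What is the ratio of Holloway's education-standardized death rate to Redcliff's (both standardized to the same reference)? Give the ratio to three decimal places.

0.921

Education-specific rates per 100000 for Holloway: 160.38, 357.18, 1529.75, 4217.03.
For Redcliff: 125.79, 592.59, 1432.99, 4086.36.
Standard weights: 0.25, 0.54, 0.02, 0.19.
Holloway: 0.2500×160.38 + 0.5400×357.18 + 0.0200×1529.75 + 0.1900×4217.03 = 1064.8010 per 100000.
Redcliff: 0.2500×125.79 + 0.5400×592.59 + 0.0200×1432.99 + 0.1900×4086.36 = 1156.5154 per 100000.
Ratio = 1064.8010 ÷ 1156.5154 = 0.92070.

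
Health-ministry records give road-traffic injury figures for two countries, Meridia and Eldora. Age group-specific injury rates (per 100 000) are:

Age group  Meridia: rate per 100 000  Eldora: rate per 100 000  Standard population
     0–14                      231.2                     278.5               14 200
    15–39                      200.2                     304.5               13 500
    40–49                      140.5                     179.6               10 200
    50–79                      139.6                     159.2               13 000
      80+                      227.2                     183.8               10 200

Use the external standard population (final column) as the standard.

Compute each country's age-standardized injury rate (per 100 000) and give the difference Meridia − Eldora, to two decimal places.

Standard total = 61 100; weights = 0.2324, 0.2209, 0.1669, 0.2128, 0.1669.
Meridia: 0.2324×231.2 + 0.2209×200.2 + 0.1669×140.5 + 0.2128×139.6 + 0.1669×227.2 = 189.0520 per 100 000.
Eldora: 0.2324×278.5 + 0.2209×304.5 + 0.1669×179.6 + 0.2128×159.2 + 0.1669×183.8 = 226.5422 per 100 000.
Difference = 189.0520 − 226.5422 = -37.4902.

-37.49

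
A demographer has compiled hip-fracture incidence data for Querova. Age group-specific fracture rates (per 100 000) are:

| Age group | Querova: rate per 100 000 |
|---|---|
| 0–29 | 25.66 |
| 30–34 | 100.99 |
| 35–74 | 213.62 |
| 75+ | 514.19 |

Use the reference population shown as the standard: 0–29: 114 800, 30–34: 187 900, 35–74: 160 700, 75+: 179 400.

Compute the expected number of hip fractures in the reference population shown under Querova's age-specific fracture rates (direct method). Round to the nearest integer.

Expected hip fractures = Σ (standard pop × age-specific rate ÷ 100 000)
= 114 800×25.66/100 000 + 187 900×100.99/100 000 + 160 700×213.62/100 000 + 179 400×514.19/100 000
= 29.46 + 189.76 + 343.29 + 922.46 = 1484.96.

1485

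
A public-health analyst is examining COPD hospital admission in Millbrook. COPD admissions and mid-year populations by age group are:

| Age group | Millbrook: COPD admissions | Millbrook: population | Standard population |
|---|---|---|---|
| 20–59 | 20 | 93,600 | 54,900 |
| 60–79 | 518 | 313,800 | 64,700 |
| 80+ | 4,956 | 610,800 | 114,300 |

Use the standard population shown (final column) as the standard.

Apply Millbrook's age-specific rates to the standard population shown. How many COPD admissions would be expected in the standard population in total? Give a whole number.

1046

Age-specific rates per 10,000 for Millbrook: 2.14, 16.51, 81.14.
Expected COPD admissions = Σ (standard pop × age-specific rate ÷ 10,000)
= 54,900×2.14/10,000 + 64,700×16.51/10,000 + 114,300×81.14/10,000
= 11.73 + 106.80 + 927.42 = 1045.96.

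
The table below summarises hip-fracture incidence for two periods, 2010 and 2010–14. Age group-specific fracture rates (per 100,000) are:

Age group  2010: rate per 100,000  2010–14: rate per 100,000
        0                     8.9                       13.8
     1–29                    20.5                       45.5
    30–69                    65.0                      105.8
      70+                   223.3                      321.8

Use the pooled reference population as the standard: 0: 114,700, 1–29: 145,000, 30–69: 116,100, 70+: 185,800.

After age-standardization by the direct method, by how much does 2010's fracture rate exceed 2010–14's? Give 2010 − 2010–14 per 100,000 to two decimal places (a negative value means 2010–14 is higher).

Standard total = 561,600; weights = 0.2042, 0.2582, 0.2067, 0.3308.
2010: 0.2042×8.9 + 0.2582×20.5 + 0.2067×65.0 + 0.3308×223.3 = 94.4248 per 100,000.
2010–14: 0.2042×13.8 + 0.2582×45.5 + 0.2067×105.8 + 0.3308×321.8 = 142.9027 per 100,000.
Difference = 94.4248 − 142.9027 = -48.4779.

-48.48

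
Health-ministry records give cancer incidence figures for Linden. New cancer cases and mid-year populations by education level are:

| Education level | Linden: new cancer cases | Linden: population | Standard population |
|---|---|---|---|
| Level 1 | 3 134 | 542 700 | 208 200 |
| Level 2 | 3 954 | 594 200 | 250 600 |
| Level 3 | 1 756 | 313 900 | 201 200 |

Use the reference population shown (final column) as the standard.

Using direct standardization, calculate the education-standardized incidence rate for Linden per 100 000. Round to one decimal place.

Education-specific rates per 100 000 for Linden: 577.48, 665.43, 559.41.
Standard total = 660 000; weights = 0.3155, 0.3797, 0.3048.
Standardized rate: 0.3155×577.48 + 0.3797×665.43 + 0.3048×559.41 = 605.3688 per 100 000.

605.4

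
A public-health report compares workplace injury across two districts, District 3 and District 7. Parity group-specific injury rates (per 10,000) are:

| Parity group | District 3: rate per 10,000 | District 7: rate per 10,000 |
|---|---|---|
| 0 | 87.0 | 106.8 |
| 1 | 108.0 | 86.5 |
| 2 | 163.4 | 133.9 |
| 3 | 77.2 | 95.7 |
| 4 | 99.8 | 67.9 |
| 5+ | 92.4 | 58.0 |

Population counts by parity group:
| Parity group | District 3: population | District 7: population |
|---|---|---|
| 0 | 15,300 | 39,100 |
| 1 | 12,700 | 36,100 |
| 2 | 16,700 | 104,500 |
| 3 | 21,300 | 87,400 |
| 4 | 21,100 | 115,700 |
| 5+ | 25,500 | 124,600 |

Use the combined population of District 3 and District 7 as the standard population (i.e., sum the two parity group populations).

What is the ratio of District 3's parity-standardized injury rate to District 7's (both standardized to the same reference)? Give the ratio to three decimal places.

Combined standard total = 620,000; weights = 0.0877, 0.0787, 0.1955, 0.1753, 0.2206, 0.2421.
District 3: 0.0877×87.0 + 0.0787×108.0 + 0.1955×163.4 + 0.1753×77.2 + 0.2206×99.8 + 0.2421×92.4 = 106.0013 per 10,000.
District 7: 0.0877×106.8 + 0.0787×86.5 + 0.1955×133.9 + 0.1753×95.7 + 0.2206×67.9 + 0.2421×58.0 = 88.1563 per 10,000.
Ratio = 106.0013 ÷ 88.1563 = 1.20242.

1.202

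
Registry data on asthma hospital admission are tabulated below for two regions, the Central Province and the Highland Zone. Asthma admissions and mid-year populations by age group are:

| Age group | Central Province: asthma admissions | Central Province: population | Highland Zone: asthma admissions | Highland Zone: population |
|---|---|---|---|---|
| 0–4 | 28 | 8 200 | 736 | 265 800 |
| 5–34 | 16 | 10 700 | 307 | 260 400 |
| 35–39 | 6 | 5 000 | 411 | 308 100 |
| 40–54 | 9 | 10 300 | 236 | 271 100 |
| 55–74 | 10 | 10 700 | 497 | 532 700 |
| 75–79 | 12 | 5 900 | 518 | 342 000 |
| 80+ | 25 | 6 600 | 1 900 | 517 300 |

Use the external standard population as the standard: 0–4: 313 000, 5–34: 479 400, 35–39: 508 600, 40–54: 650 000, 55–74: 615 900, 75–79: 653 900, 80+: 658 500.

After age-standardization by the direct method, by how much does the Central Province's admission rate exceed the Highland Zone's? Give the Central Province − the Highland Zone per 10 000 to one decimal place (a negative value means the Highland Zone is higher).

Age-specific rates per 10 000 for the Central Province: 34.15, 14.95, 12.00, 8.74, 9.35, 20.34, 37.88.
For the Highland Zone: 27.69, 11.79, 13.34, 8.71, 9.33, 15.15, 36.73.
Standard total = 3 879 300; weights = 0.0807, 0.1236, 0.1311, 0.1676, 0.1588, 0.1686, 0.1697.
The Central Province: 0.0807×34.15 + 0.1236×14.95 + 0.1311×12.00 + 0.1676×8.74 + 0.1588×9.35 + 0.1686×20.34 + 0.1697×37.88 = 18.9823 per 10 000.
The Highland Zone: 0.0807×27.69 + 0.1236×11.79 + 0.1311×13.34 + 0.1676×8.71 + 0.1588×9.33 + 0.1686×15.15 + 0.1697×36.73 = 17.1676 per 10 000.
Difference = 18.9823 − 17.1676 = 1.8147.

1.8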